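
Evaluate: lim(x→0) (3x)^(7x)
This is an exponential indeterminate form.

For exponential indeterminate forms, take the natural log:
  Let L = lim(x→0) (3x)^(7x)
  Then ln(L) = lim(x→0) [exponent × ln(base)]
  Evaluate using L'Hôpital or standard limits, then exponentiate.
  L = 1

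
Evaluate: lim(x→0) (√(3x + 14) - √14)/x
This is a standard limit.

Factor or rationalize the expression:
  lim(x→0) (√(3x + 14) - √14)/x = 3·sqrt(14)/28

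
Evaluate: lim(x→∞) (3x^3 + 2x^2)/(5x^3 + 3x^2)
This is an ∞/∞ indeterminate form.

Apply L'Hôpital's rule: differentiate numerator and denominator separately.
  f(x) = 3·x^3 + 2·x^2   ⇒   f'(x) = 9·x^2 + 4·x
  g(x) = 5·x^3 + 3·x^2   ⇒   g'(x) = 15·x^2 + 6·x
  lim(x→∞) f'(x)/g'(x) = lim(x→∞) (9·x^2 + 4·x)/(15·x^2 + 6·x)
  = 3/5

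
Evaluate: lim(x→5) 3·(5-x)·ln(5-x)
This is a 0·∞ indeterminate form.

Rewrite 0·∞ as a quotient (0/0 or ∞/∞ form), then apply L'Hôpital's rule:
  lim(x→5) 3·(5-x)·ln(5-x) = 0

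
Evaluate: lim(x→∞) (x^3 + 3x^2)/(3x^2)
This is an ∞/∞ indeterminate form.

Apply L'Hôpital's rule: differentiate numerator and denominator separately.
  f(x) = x^3 + 3·x^2   ⇒   f'(x) = 3·x^2 + 6·x
  g(x) = 3·x^2   ⇒   g'(x) = 6·x
  lim(x→∞) f'(x)/g'(x) = lim(x→∞) (3·x^2 + 6·x)/(6·x)
  = ∞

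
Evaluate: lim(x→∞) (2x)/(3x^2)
This is an ∞/∞ indeterminate form.

Apply L'Hôpital's rule: differentiate numerator and denominator separately.
  f(x) = 2·x   ⇒   f'(x) = 2
  g(x) = 3·x^2   ⇒   g'(x) = 6·x
  lim(x→∞) f'(x)/g'(x) = lim(x→∞) (2)/(6·x)
  = 0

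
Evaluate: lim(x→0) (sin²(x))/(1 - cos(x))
This is a 0/0 indeterminate form.

Apply L'Hôpital's rule: differentiate numerator and denominator separately.
  f(x) = sin(x)^2   ⇒   f'(x) = 2·sin(x)·cos(x)
  g(x) = 1 - cos(x)   ⇒   g'(x) = sin(x)
  lim(x→0) f'(x)/g'(x) = lim(x→0) (2·sin(x)·cos(x))/(sin(x))
  = 2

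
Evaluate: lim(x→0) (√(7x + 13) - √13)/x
This is a standard limit.

Factor or rationalize the expression:
  lim(x→0) (√(7x + 13) - √13)/x = 7·sqrt(13)/26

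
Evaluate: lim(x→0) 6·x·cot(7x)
This is a 0·∞ indeterminate form.

Rewrite 0·∞ as a quotient (0/0 or ∞/∞ form), then apply L'Hôpital's rule:
  lim(x→0) 6·x·cot(7x) = 6/7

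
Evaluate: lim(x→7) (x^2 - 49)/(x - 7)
This is a standard limit.

Factor or rationalize the expression:
  lim(x→7) (x^2 - 49)/(x - 7) = 14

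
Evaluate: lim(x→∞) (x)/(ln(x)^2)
This is an ∞/∞ indeterminate form.

Apply L'Hôpital's rule: differentiate numerator and denominator separately.
  f(x) = x   ⇒   f'(x) = 1
  g(x) = ln(x)^2   ⇒   g'(x) = 2·ln(x)/x
  lim(x→∞) f'(x)/g'(x) = lim(x→∞) (1)/(2·ln(x)/x)
  = ∞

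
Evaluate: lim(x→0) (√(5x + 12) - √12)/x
This is a standard limit.

Factor or rationalize the expression:
  lim(x→0) (√(5x + 12) - √12)/x = 5·sqrt(3)/12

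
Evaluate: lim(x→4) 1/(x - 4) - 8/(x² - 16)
This is an ∞-∞ indeterminate form.

Combine fractions or rationalize to convert ∞-∞ to 0/0 form:
  lim(x→4) 1/(x - 4) - 8/(x² - 16) = 1/8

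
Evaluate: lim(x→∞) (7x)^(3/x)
This is an exponential indeterminate form.

For exponential indeterminate forms, take the natural log:
  Let L = lim(x→∞) (7x)^(3/x)
  Then ln(L) = lim(x→∞) [exponent × ln(base)]
  Evaluate using L'Hôpital or standard limits, then exponentiate.
  L = 1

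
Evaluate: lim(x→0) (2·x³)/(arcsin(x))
This is a 0/0 indeterminate form.

Apply L'Hôpital's rule: differentiate numerator and denominator separately.
  f(x) = 2·x^3   ⇒   f'(x) = 6·x^2
  g(x) = asin(x)   ⇒   g'(x) = 1/sqrt(1 - x^2)
  lim(x→0) f'(x)/g'(x) = lim(x→0) (6·x^2)/(1/sqrt(1 - x^2))
  = 0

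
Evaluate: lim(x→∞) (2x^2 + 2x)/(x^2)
This is an ∞/∞ indeterminate form.

Apply L'Hôpital's rule: differentiate numerator and denominator separately.
  f(x) = 2·x^2 + 2·x   ⇒   f'(x) = 4·x + 2
  g(x) = x^2   ⇒   g'(x) = 2·x
  lim(x→∞) f'(x)/g'(x) = lim(x→∞) (4·x + 2)/(2·x)
  = 2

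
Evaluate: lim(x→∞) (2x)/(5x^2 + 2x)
This is an ∞/∞ indeterminate form.

Apply L'Hôpital's rule: differentiate numerator and denominator separately.
  f(x) = 2·x   ⇒   f'(x) = 2
  g(x) = 5·x^2 + 2·x   ⇒   g'(x) = 10·x + 2
  lim(x→∞) f'(x)/g'(x) = lim(x→∞) (2)/(10·x + 2)
  = 0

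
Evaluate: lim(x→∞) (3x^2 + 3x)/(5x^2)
This is an ∞/∞ indeterminate form.

Apply L'Hôpital's rule: differentiate numerator and denominator separately.
  f(x) = 3·x^2 + 3·x   ⇒   f'(x) = 6·x + 3
  g(x) = 5·x^2   ⇒   g'(x) = 10·x
  lim(x→∞) f'(x)/g'(x) = lim(x→∞) (6·x + 3)/(10·x)
  = 3/5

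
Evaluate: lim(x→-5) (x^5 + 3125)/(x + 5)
This is a standard limit.

Factor or rationalize the expression:
  lim(x→-5) (x^5 + 3125)/(x + 5) = 3125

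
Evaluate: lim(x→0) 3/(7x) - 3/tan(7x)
This is an ∞-∞ indeterminate form.

Combine fractions or rationalize to convert ∞-∞ to 0/0 form:
  lim(x→0) 3/(7x) - 3/tan(7x) = 0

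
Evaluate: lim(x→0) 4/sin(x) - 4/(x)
This is an ∞-∞ indeterminate form.

Combine fractions or rationalize to convert ∞-∞ to 0/0 form:
  lim(x→0) 4/sin(x) - 4/(x) = 0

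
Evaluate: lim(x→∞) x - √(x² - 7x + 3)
This is an ∞-∞ indeterminate form.

Combine fractions or rationalize to convert ∞-∞ to 0/0 form:
  lim(x→∞) x - √(x² - 7x + 3) = 7/2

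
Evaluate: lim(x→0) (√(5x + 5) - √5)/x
This is a standard limit.

Factor or rationalize the expression:
  lim(x→0) (√(5x + 5) - √5)/x = sqrt(5)/2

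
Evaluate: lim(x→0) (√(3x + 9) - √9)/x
This is a standard limit.

Factor or rationalize the expression:
  lim(x→0) (√(3x + 9) - √9)/x = 1/2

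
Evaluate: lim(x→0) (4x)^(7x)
This is an exponential indeterminate form.

For exponential indeterminate forms, take the natural log:
  Let L = lim(x→0) (4x)^(7x)
  Then ln(L) = lim(x→0) [exponent × ln(base)]
  Evaluate using L'Hôpital or standard limits, then exponentiate.
  L = 1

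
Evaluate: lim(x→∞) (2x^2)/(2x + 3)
This is an ∞/∞ indeterminate form.

Apply L'Hôpital's rule: differentiate numerator and denominator separately.
  f(x) = 2·x^2   ⇒   f'(x) = 4·x
  g(x) = 2·x + 3   ⇒   g'(x) = 2
  lim(x→∞) f'(x)/g'(x) = lim(x→∞) (4·x)/(2)
  = ∞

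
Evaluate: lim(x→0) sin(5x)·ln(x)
This is a 0·∞ indeterminate form.

Rewrite 0·∞ as a quotient (0/0 or ∞/∞ form), then apply L'Hôpital's rule:
  lim(x→0) sin(5x)·ln(x) = 0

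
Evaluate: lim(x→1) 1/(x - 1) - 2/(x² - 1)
This is an ∞-∞ indeterminate form.

Combine fractions or rationalize to convert ∞-∞ to 0/0 form:
  lim(x→1) 1/(x - 1) - 2/(x² - 1) = 1/2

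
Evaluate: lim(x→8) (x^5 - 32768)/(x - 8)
This is a standard limit.

Factor or rationalize the expression:
  lim(x→8) (x^5 - 32768)/(x - 8) = 20480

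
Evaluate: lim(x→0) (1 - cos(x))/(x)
This is a 0/0 indeterminate form.

Apply L'Hôpital's rule: differentiate numerator and denominator separately.
  f(x) = 1 - cos(x)   ⇒   f'(x) = sin(x)
  g(x) = x   ⇒   g'(x) = 1
  lim(x→0) f'(x)/g'(x) = lim(x→0) (sin(x))/(1)
  = 0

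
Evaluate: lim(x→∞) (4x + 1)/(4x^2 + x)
This is an ∞/∞ indeterminate form.

Apply L'Hôpital's rule: differentiate numerator and denominator separately.
  f(x) = 4·x + 1   ⇒   f'(x) = 4
  g(x) = 4·x^2 + x   ⇒   g'(x) = 8·x + 1
  lim(x→∞) f'(x)/g'(x) = lim(x→∞) (4)/(8·x + 1)
  = 0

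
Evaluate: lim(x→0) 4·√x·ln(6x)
This is a 0·∞ indeterminate form.

Rewrite 0·∞ as a quotient (0/0 or ∞/∞ form), then apply L'Hôpital's rule:
  lim(x→0) 4·√x·ln(6x) = 0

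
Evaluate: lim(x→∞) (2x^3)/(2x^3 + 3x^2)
This is an ∞/∞ indeterminate form.

Apply L'Hôpital's rule: differentiate numerator and denominator separately.
  f(x) = 2·x^3   ⇒   f'(x) = 6·x^2
  g(x) = 2·x^3 + 3·x^2   ⇒   g'(x) = 6·x^2 + 6·x
  lim(x→∞) f'(x)/g'(x) = lim(x→∞) (6·x^2)/(6·x^2 + 6·x)
  = 1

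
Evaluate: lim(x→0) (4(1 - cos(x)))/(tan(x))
This is a 0/0 indeterminate form.

Apply L'Hôpital's rule: differentiate numerator and denominator separately.
  f(x) = 4 - 4·cos(x)   ⇒   f'(x) = 4·sin(x)
  g(x) = tan(x)   ⇒   g'(x) = tan(x)^2 + 1
  lim(x→0) f'(x)/g'(x) = lim(x→0) (4·sin(x))/(tan(x)^2 + 1)
  = 0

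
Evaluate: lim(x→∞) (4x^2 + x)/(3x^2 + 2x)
This is an ∞/∞ indeterminate form.

Apply L'Hôpital's rule: differentiate numerator and denominator separately.
  f(x) = 4·x^2 + x   ⇒   f'(x) = 8·x + 1
  g(x) = 3·x^2 + 2·x   ⇒   g'(x) = 6·x + 2
  lim(x→∞) f'(x)/g'(x) = lim(x→∞) (8·x + 1)/(6·x + 2)
  = 4/3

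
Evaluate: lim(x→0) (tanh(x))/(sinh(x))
This is a 0/0 indeterminate form.

Apply L'Hôpital's rule: differentiate numerator and denominator separately.
  f(x) = tanh(x)   ⇒   f'(x) = 1 - tanh(x)^2
  g(x) = sinh(x)   ⇒   g'(x) = cosh(x)
  lim(x→0) f'(x)/g'(x) = lim(x→0) (1 - tanh(x)^2)/(cosh(x))
  = 1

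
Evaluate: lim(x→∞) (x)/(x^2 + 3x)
This is an ∞/∞ indeterminate form.

Apply L'Hôpital's rule: differentiate numerator and denominator separately.
  f(x) = x   ⇒   f'(x) = 1
  g(x) = x^2 + 3·x   ⇒   g'(x) = 2·x + 3
  lim(x→∞) f'(x)/g'(x) = lim(x→∞) (1)/(2·x + 3)
  = 0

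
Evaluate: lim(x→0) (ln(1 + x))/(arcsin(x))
This is a 0/0 indeterminate form.

Apply L'Hôpital's rule: differentiate numerator and denominator separately.
  f(x) = ln(x + 1)   ⇒   f'(x) = 1/(x + 1)
  g(x) = asin(x)   ⇒   g'(x) = 1/sqrt(1 - x^2)
  lim(x→0) f'(x)/g'(x) = lim(x→0) (1/(x + 1))/(1/sqrt(1 - x^2))
  = 1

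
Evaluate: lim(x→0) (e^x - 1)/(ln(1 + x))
This is a 0/0 indeterminate form.

Apply L'Hôpital's rule: differentiate numerator and denominator separately.
  f(x) = e^(x) - 1   ⇒   f'(x) = e^(x)
  g(x) = ln(x + 1)   ⇒   g'(x) = 1/(x + 1)
  lim(x→0) f'(x)/g'(x) = lim(x→0) (e^(x))/(1/(x + 1))
  = 1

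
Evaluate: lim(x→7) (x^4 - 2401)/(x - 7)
This is a standard limit.

Factor or rationalize the expression:
  lim(x→7) (x^4 - 2401)/(x - 7) = 1372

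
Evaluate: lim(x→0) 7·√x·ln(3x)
This is a 0·∞ indeterminate form.

Rewrite 0·∞ as a quotient (0/0 or ∞/∞ form), then apply L'Hôpital's rule:
  lim(x→0) 7·√x·ln(3x) = 0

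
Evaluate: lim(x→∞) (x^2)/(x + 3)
This is an ∞/∞ indeterminate form.

Apply L'Hôpital's rule: differentiate numerator and denominator separately.
  f(x) = x^2   ⇒   f'(x) = 2·x
  g(x) = x + 3   ⇒   g'(x) = 1
  lim(x→∞) f'(x)/g'(x) = lim(x→∞) (2·x)/(1)
  = ∞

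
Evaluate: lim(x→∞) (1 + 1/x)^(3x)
This is an exponential indeterminate form.

For exponential indeterminate forms, take the natural log:
  Let L = lim(x→∞) (1 + 1/x)^(3x)
  Then ln(L) = lim(x→∞) [exponent × ln(base)]
  Evaluate using L'Hôpital or standard limits, then exponentiate.
  L = e^(3)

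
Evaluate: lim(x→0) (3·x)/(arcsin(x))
This is a 0/0 indeterminate form.

Apply L'Hôpital's rule: differentiate numerator and denominator separately.
  f(x) = 3·x   ⇒   f'(x) = 3
  g(x) = asin(x)   ⇒   g'(x) = 1/sqrt(1 - x^2)
  lim(x→0) f'(x)/g'(x) = lim(x→0) (3)/(1/sqrt(1 - x^2))
  = 3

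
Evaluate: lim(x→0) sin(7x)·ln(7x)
This is a 0·∞ indeterminate form.

Rewrite 0·∞ as a quotient (0/0 or ∞/∞ form), then apply L'Hôpital's rule:
  lim(x→0) sin(7x)·ln(7x) = 0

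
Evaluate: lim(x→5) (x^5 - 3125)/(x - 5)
This is a standard limit.

Factor or rationalize the expression:
  lim(x→5) (x^5 - 3125)/(x - 5) = 3125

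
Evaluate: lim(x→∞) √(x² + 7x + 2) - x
This is an ∞-∞ indeterminate form.

Combine fractions or rationalize to convert ∞-∞ to 0/0 form:
  lim(x→∞) √(x² + 7x + 2) - x = 7/2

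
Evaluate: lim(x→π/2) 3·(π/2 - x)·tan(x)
This is a 0·∞ indeterminate form.

Rewrite 0·∞ as a quotient (0/0 or ∞/∞ form), then apply L'Hôpital's rule:
  lim(x→π/2) 3·(π/2 - x)·tan(x) = 3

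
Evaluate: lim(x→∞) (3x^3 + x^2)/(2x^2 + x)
This is an ∞/∞ indeterminate form.

Apply L'Hôpital's rule: differentiate numerator and denominator separately.
  f(x) = 3·x^3 + x^2   ⇒   f'(x) = 9·x^2 + 2·x
  g(x) = 2·x^2 + x   ⇒   g'(x) = 4·x + 1
  lim(x→∞) f'(x)/g'(x) = lim(x→∞) (9·x^2 + 2·x)/(4·x + 1)
  = ∞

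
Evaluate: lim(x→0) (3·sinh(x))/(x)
This is a 0/0 indeterminate form.

Apply L'Hôpital's rule: differentiate numerator and denominator separately.
  f(x) = 3·sinh(x)   ⇒   f'(x) = 3·cosh(x)
  g(x) = x   ⇒   g'(x) = 1
  lim(x→0) f'(x)/g'(x) = lim(x→0) (3·cosh(x))/(1)
  = 3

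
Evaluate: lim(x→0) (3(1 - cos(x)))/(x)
This is a 0/0 indeterminate form.

Apply L'Hôpital's rule: differentiate numerator and denominator separately.
  f(x) = 3 - 3·cos(x)   ⇒   f'(x) = 3·sin(x)
  g(x) = x   ⇒   g'(x) = 1
  lim(x→0) f'(x)/g'(x) = lim(x→0) (3·sin(x))/(1)
  = 0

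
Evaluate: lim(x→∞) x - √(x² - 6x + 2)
This is an ∞-∞ indeterminate form.

Combine fractions or rationalize to convert ∞-∞ to 0/0 form:
  lim(x→∞) x - √(x² - 6x + 2) = 3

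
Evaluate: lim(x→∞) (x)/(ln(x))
This is an ∞/∞ indeterminate form.

Apply L'Hôpital's rule: differentiate numerator and denominator separately.
  f(x) = x   ⇒   f'(x) = 1
  g(x) = ln(x)   ⇒   g'(x) = 1/x
  lim(x→∞) f'(x)/g'(x) = lim(x→∞) (1)/(1/x)
  = ∞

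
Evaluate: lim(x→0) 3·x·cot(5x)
This is a 0·∞ indeterminate form.

Rewrite 0·∞ as a quotient (0/0 or ∞/∞ form), then apply L'Hôpital's rule:
  lim(x→0) 3·x·cot(5x) = 3/5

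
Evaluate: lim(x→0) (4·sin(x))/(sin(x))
This is a 0/0 indeterminate form.

Apply L'Hôpital's rule: differentiate numerator and denominator separately.
  f(x) = 4·sin(x)   ⇒   f'(x) = 4·cos(x)
  g(x) = sin(x)   ⇒   g'(x) = cos(x)
  lim(x→0) f'(x)/g'(x) = lim(x→0) (4·cos(x))/(cos(x))
  = 4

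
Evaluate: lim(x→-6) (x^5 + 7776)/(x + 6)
This is a standard limit.

Factor or rationalize the expression:
  lim(x→-6) (x^5 + 7776)/(x + 6) = 6480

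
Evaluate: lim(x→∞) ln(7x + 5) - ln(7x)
This is an ∞-∞ indeterminate form.

Combine fractions or rationalize to convert ∞-∞ to 0/0 form:
  lim(x→∞) ln(7x + 5) - ln(7x) = 0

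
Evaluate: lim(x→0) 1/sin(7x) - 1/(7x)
This is an ∞-∞ indeterminate form.

Combine fractions or rationalize to convert ∞-∞ to 0/0 form:
  lim(x→0) 1/sin(7x) - 1/(7x) = 0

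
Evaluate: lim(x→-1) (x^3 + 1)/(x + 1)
This is a standard limit.

Factor or rationalize the expression:
  lim(x→-1) (x^3 + 1)/(x + 1) = 3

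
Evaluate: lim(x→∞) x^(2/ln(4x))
This is an exponential indeterminate form.

For exponential indeterminate forms, take the natural log:
  Let L = lim(x→∞) x^(2/ln(4x))
  Then ln(L) = lim(x→∞) [exponent × ln(base)]
  Evaluate using L'Hôpital or standard limits, then exponentiate.
  L = e²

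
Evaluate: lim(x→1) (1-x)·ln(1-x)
This is a 0·∞ indeterminate form.

Rewrite 0·∞ as a quotient (0/0 or ∞/∞ form), then apply L'Hôpital's rule:
  lim(x→1) (1-x)·ln(1-x) = 0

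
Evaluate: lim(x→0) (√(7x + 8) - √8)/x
This is a standard limit.

Factor or rationalize the expression:
  lim(x→0) (√(7x + 8) - √8)/x = 7·sqrt(2)/8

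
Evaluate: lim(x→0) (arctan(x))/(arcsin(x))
This is a 0/0 indeterminate form.

Apply L'Hôpital's rule: differentiate numerator and denominator separately.
  f(x) = atan(x)   ⇒   f'(x) = 1/(x^2 + 1)
  g(x) = asin(x)   ⇒   g'(x) = 1/sqrt(1 - x^2)
  lim(x→0) f'(x)/g'(x) = lim(x→0) (1/(x^2 + 1))/(1/sqrt(1 - x^2))
  = 1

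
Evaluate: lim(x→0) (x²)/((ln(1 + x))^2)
This is a 0/0 indeterminate form.

Apply L'Hôpital's rule: differentiate numerator and denominator separately.
  f(x) = x^2   ⇒   f'(x) = 2·x
  g(x) = ln(x + 1)^2   ⇒   g'(x) = 2·ln(x + 1)/(x + 1)
  lim(x→0) f'(x)/g'(x) = lim(x→0) (2·x)/(2·ln(x + 1)/(x + 1))
  = 1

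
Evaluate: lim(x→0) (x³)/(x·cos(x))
This is a 0/0 indeterminate form.

Apply L'Hôpital's rule: differentiate numerator and denominator separately.
  f(x) = x^3   ⇒   f'(x) = 3·x^2
  g(x) = x·cos(x)   ⇒   g'(x) = -x·sin(x) + cos(x)
  lim(x→0) f'(x)/g'(x) = lim(x→0) (3·x^2)/(-x·sin(x) + cos(x))
  = 0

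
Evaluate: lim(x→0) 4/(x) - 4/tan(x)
This is an ∞-∞ indeterminate form.

Combine fractions or rationalize to convert ∞-∞ to 0/0 form:
  lim(x→0) 4/(x) - 4/tan(x) = 0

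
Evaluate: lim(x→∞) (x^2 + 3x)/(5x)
This is an ∞/∞ indeterminate form.

Apply L'Hôpital's rule: differentiate numerator and denominator separately.
  f(x) = x^2 + 3·x   ⇒   f'(x) = 2·x + 3
  g(x) = 5·x   ⇒   g'(x) = 5
  lim(x→∞) f'(x)/g'(x) = lim(x→∞) (2·x + 3)/(5)
  = ∞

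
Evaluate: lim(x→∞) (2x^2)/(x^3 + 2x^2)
This is an ∞/∞ indeterminate form.

Apply L'Hôpital's rule: differentiate numerator and denominator separately.
  f(x) = 2·x^2   ⇒   f'(x) = 4·x
  g(x) = x^3 + 2·x^2   ⇒   g'(x) = 3·x^2 + 4·x
  lim(x→∞) f'(x)/g'(x) = lim(x→∞) (4·x)/(3·x^2 + 4·x)
  = 0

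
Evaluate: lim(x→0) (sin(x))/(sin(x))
This is a 0/0 indeterminate form.

Apply L'Hôpital's rule: differentiate numerator and denominator separately.
  f(x) = sin(x)   ⇒   f'(x) = cos(x)
  g(x) = sin(x)   ⇒   g'(x) = cos(x)
  lim(x→0) f'(x)/g'(x) = lim(x→0) (cos(x))/(cos(x))
  = 1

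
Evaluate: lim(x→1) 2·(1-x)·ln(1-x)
This is a 0·∞ indeterminate form.

Rewrite 0·∞ as a quotient (0/0 or ∞/∞ form), then apply L'Hôpital's rule:
  lim(x→1) 2·(1-x)·ln(1-x) = 0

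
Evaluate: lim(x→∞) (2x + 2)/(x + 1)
This is an ∞/∞ indeterminate form.

Apply L'Hôpital's rule: differentiate numerator and denominator separately.
  f(x) = 2·x + 2   ⇒   f'(x) = 2
  g(x) = x + 1   ⇒   g'(x) = 1
  lim(x→∞) f'(x)/g'(x) = lim(x→∞) (2)/(1)
  = 2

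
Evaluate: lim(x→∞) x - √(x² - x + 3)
This is an ∞-∞ indeterminate form.

Combine fractions or rationalize to convert ∞-∞ to 0/0 form:
  lim(x→∞) x - √(x² - x + 3) = 1/2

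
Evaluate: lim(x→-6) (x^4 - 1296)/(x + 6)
This is a standard limit.

Factor or rationalize the expression:
  lim(x→-6) (x^4 - 1296)/(x + 6) = -864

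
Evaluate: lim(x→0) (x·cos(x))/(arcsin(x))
This is a 0/0 indeterminate form.

Apply L'Hôpital's rule: differentiate numerator and denominator separately.
  f(x) = x·cos(x)   ⇒   f'(x) = -x·sin(x) + cos(x)
  g(x) = asin(x)   ⇒   g'(x) = 1/sqrt(1 - x^2)
  lim(x→0) f'(x)/g'(x) = lim(x→0) (-x·sin(x) + cos(x))/(1/sqrt(1 - x^2))
  = 1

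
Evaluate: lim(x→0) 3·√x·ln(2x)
This is a 0·∞ indeterminate form.

Rewrite 0·∞ as a quotient (0/0 or ∞/∞ form), then apply L'Hôpital's rule:
  lim(x→0) 3·√x·ln(2x) = 0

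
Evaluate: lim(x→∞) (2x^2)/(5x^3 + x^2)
This is an ∞/∞ indeterminate form.

Apply L'Hôpital's rule: differentiate numerator and denominator separately.
  f(x) = 2·x^2   ⇒   f'(x) = 4·x
  g(x) = 5·x^3 + x^2   ⇒   g'(x) = 15·x^2 + 2·x
  lim(x→∞) f'(x)/g'(x) = lim(x→∞) (4·x)/(15·x^2 + 2·x)
  = 0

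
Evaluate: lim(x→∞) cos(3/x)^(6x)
This is an exponential indeterminate form.

For exponential indeterminate forms, take the natural log:
  Let L = lim(x→∞) cos(3/x)^(6x)
  Then ln(L) = lim(x→∞) [exponent × ln(base)]
  Evaluate using L'Hôpital or standard limits, then exponentiate.
  L = 1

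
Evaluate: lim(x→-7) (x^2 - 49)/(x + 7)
This is a standard limit.

Factor or rationalize the expression:
  lim(x→-7) (x^2 - 49)/(x + 7) = -14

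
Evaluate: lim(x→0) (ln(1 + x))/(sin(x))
This is a 0/0 indeterminate form.

Apply L'Hôpital's rule: differentiate numerator and denominator separately.
  f(x) = ln(x + 1)   ⇒   f'(x) = 1/(x + 1)
  g(x) = sin(x)   ⇒   g'(x) = cos(x)
  lim(x→0) f'(x)/g'(x) = lim(x→0) (1/(x + 1))/(cos(x))
  = 1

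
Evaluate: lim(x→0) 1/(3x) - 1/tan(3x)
This is an ∞-∞ indeterminate form.

Combine fractions or rationalize to convert ∞-∞ to 0/0 form:
  lim(x→0) 1/(3x) - 1/tan(3x) = 0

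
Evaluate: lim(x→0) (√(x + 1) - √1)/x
This is a standard limit.

Factor or rationalize the expression:
  lim(x→0) (√(x + 1) - √1)/x = 1/2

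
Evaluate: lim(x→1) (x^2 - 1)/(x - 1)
This is a standard limit.

Factor or rationalize the expression:
  lim(x→1) (x^2 - 1)/(x - 1) = 2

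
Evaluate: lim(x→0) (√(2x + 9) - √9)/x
This is a standard limit.

Factor or rationalize the expression:
  lim(x→0) (√(2x + 9) - √9)/x = 1/3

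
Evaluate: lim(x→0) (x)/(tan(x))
This is a 0/0 indeterminate form.

Apply L'Hôpital's rule: differentiate numerator and denominator separately.
  f(x) = x   ⇒   f'(x) = 1
  g(x) = tan(x)   ⇒   g'(x) = tan(x)^2 + 1
  lim(x→0) f'(x)/g'(x) = lim(x→0) (1)/(tan(x)^2 + 1)
  = 1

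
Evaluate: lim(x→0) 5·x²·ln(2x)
This is a 0·∞ indeterminate form.

Rewrite 0·∞ as a quotient (0/0 or ∞/∞ form), then apply L'Hôpital's rule:
  lim(x→0) 5·x²·ln(2x) = 0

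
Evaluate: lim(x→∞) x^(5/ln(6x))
This is an exponential indeterminate form.

For exponential indeterminate forms, take the natural log:
  Let L = lim(x→∞) x^(5/ln(6x))
  Then ln(L) = lim(x→∞) [exponent × ln(base)]
  Evaluate using L'Hôpital or standard limits, then exponentiate.
  L = e^(5)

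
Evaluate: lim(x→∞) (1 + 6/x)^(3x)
This is an exponential indeterminate form.

For exponential indeterminate forms, take the natural log:
  Let L = lim(x→∞) (1 + 6/x)^(3x)
  Then ln(L) = lim(x→∞) [exponent × ln(base)]
  Evaluate using L'Hôpital or standard limits, then exponentiate.
  L = e^(18)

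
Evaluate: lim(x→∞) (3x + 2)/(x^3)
This is an ∞/∞ indeterminate form.

Apply L'Hôpital's rule: differentiate numerator and denominator separately.
  f(x) = 3·x + 2   ⇒   f'(x) = 3
  g(x) = x^3   ⇒   g'(x) = 3·x^2
  lim(x→∞) f'(x)/g'(x) = lim(x→∞) (3)/(3·x^2)
  = 0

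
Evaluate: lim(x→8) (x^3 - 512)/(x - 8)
This is a standard limit.

Factor or rationalize the expression:
  lim(x→8) (x^3 - 512)/(x - 8) = 192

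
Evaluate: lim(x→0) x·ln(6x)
This is a 0·∞ indeterminate form.

Rewrite 0·∞ as a quotient (0/0 or ∞/∞ form), then apply L'Hôpital's rule:
  lim(x→0) x·ln(6x) = 0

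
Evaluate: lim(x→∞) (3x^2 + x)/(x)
This is an ∞/∞ indeterminate form.

Apply L'Hôpital's rule: differentiate numerator and denominator separately.
  f(x) = 3·x^2 + x   ⇒   f'(x) = 6·x + 1
  g(x) = x   ⇒   g'(x) = 1
  lim(x→∞) f'(x)/g'(x) = lim(x→∞) (6·x + 1)/(1)
  = ∞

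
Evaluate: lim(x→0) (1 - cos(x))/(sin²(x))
This is a 0/0 indeterminate form.

Apply L'Hôpital's rule: differentiate numerator and denominator separately.
  f(x) = 1 - cos(x)   ⇒   f'(x) = sin(x)
  g(x) = sin(x)^2   ⇒   g'(x) = 2·sin(x)·cos(x)
  lim(x→0) f'(x)/g'(x) = lim(x→0) (sin(x))/(2·sin(x)·cos(x))
  = 1/2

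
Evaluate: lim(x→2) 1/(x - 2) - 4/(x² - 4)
This is an ∞-∞ indeterminate form.

Combine fractions or rationalize to convert ∞-∞ to 0/0 form:
  lim(x→2) 1/(x - 2) - 4/(x² - 4) = 1/4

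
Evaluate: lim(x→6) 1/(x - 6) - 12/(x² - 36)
This is an ∞-∞ indeterminate form.

Combine fractions or rationalize to convert ∞-∞ to 0/0 form:
  lim(x→6) 1/(x - 6) - 12/(x² - 36) = 1/12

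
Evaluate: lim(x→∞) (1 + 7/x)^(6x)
This is an exponential indeterminate form.

For exponential indeterminate forms, take the natural log:
  Let L = lim(x→∞) (1 + 7/x)^(6x)
  Then ln(L) = lim(x→∞) [exponent × ln(base)]
  Evaluate using L'Hôpital or standard limits, then exponentiate.
  L = e^(42)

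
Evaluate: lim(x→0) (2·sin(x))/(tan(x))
This is a 0/0 indeterminate form.

Apply L'Hôpital's rule: differentiate numerator and denominator separately.
  f(x) = 2·sin(x)   ⇒   f'(x) = 2·cos(x)
  g(x) = tan(x)   ⇒   g'(x) = tan(x)^2 + 1
  lim(x→0) f'(x)/g'(x) = lim(x→0) (2·cos(x))/(tan(x)^2 + 1)
  = 2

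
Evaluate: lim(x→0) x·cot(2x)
This is a 0·∞ indeterminate form.

Rewrite 0·∞ as a quotient (0/0 or ∞/∞ form), then apply L'Hôpital's rule:
  lim(x→0) x·cot(2x) = 1/2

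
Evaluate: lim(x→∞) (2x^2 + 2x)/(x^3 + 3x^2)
This is an ∞/∞ indeterminate form.

Apply L'Hôpital's rule: differentiate numerator and denominator separately.
  f(x) = 2·x^2 + 2·x   ⇒   f'(x) = 4·x + 2
  g(x) = x^3 + 3·x^2   ⇒   g'(x) = 3·x^2 + 6·x
  lim(x→∞) f'(x)/g'(x) = lim(x→∞) (4·x + 2)/(3·x^2 + 6·x)
  = 0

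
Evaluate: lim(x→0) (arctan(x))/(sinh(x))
This is a 0/0 indeterminate form.

Apply L'Hôpital's rule: differentiate numerator and denominator separately.
  f(x) = atan(x)   ⇒   f'(x) = 1/(x^2 + 1)
  g(x) = sinh(x)   ⇒   g'(x) = cosh(x)
  lim(x→0) f'(x)/g'(x) = lim(x→0) (1/(x^2 + 1))/(cosh(x))
  = 1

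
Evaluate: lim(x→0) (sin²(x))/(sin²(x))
This is a 0/0 indeterminate form.

Apply L'Hôpital's rule: differentiate numerator and denominator separately.
  f(x) = sin(x)^2   ⇒   f'(x) = 2·sin(x)·cos(x)
  g(x) = sin(x)^2   ⇒   g'(x) = 2·sin(x)·cos(x)
  lim(x→0) f'(x)/g'(x) = lim(x→0) (2·sin(x)·cos(x))/(2·sin(x)·cos(x))
  = 1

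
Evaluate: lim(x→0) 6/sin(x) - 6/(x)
This is an ∞-∞ indeterminate form.

Combine fractions or rationalize to convert ∞-∞ to 0/0 form:
  lim(x→0) 6/sin(x) - 6/(x) = 0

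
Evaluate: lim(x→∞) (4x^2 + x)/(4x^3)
This is an ∞/∞ indeterminate form.

Apply L'Hôpital's rule: differentiate numerator and denominator separately.
  f(x) = 4·x^2 + x   ⇒   f'(x) = 8·x + 1
  g(x) = 4·x^3   ⇒   g'(x) = 12·x^2
  lim(x→∞) f'(x)/g'(x) = lim(x→∞) (8·x + 1)/(12·x^2)
  = 0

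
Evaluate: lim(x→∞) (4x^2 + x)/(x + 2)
This is an ∞/∞ indeterminate form.

Apply L'Hôpital's rule: differentiate numerator and denominator separately.
  f(x) = 4·x^2 + x   ⇒   f'(x) = 8·x + 1
  g(x) = x + 2   ⇒   g'(x) = 1
  lim(x→∞) f'(x)/g'(x) = lim(x→∞) (8·x + 1)/(1)
  = ∞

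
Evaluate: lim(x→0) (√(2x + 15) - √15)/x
This is a standard limit.

Factor or rationalize the expression:
  lim(x→0) (√(2x + 15) - √15)/x = sqrt(15)/15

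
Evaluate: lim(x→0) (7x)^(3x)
This is an exponential indeterminate form.

For exponential indeterminate forms, take the natural log:
  Let L = lim(x→0) (7x)^(3x)
  Then ln(L) = lim(x→0) [exponent × ln(base)]
  Evaluate using L'Hôpital or standard limits, then exponentiate.
  L = 1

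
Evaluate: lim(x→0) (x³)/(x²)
This is a 0/0 indeterminate form.

Apply L'Hôpital's rule: differentiate numerator and denominator separately.
  f(x) = x^3   ⇒   f'(x) = 3·x^2
  g(x) = x^2   ⇒   g'(x) = 2·x
  lim(x→0) f'(x)/g'(x) = lim(x→0) (3·x^2)/(2·x)
  = 0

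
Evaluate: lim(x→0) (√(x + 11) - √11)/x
This is a standard limit.

Factor or rationalize the expression:
  lim(x→0) (√(x + 11) - √11)/x = sqrt(11)/22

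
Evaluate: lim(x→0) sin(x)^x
This is an exponential indeterminate form.

For exponential indeterminate forms, take the natural log:
  Let L = lim(x→0) sin(x)^x
  Then ln(L) = lim(x→0) [exponent × ln(base)]
  Evaluate using L'Hôpital or standard limits, then exponentiate.
  L = 1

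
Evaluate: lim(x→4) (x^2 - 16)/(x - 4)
This is a standard limit.

Factor or rationalize the expression:
  lim(x→4) (x^2 - 16)/(x - 4) = 8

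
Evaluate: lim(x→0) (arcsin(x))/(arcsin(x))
This is a 0/0 indeterminate form.

Apply L'Hôpital's rule: differentiate numerator and denominator separately.
  f(x) = asin(x)   ⇒   f'(x) = 1/sqrt(1 - x^2)
  g(x) = asin(x)   ⇒   g'(x) = 1/sqrt(1 - x^2)
  lim(x→0) f'(x)/g'(x) = lim(x→0) (1/sqrt(1 - x^2))/(1/sqrt(1 - x^2))
  = 1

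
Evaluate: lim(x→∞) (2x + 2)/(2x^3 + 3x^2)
This is an ∞/∞ indeterminate form.

Apply L'Hôpital's rule: differentiate numerator and denominator separately.
  f(x) = 2·x + 2   ⇒   f'(x) = 2
  g(x) = 2·x^3 + 3·x^2   ⇒   g'(x) = 6·x^2 + 6·x
  lim(x→∞) f'(x)/g'(x) = lim(x→∞) (2)/(6·x^2 + 6·x)
  = 0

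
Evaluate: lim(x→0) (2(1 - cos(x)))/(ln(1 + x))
This is a 0/0 indeterminate form.

Apply L'Hôpital's rule: differentiate numerator and denominator separately.
  f(x) = 2 - 2·cos(x)   ⇒   f'(x) = 2·sin(x)
  g(x) = ln(x + 1)   ⇒   g'(x) = 1/(x + 1)
  lim(x→0) f'(x)/g'(x) = lim(x→0) (2·sin(x))/(1/(x + 1))
  = 0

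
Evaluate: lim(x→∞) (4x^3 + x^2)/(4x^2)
This is an ∞/∞ indeterminate form.

Apply L'Hôpital's rule: differentiate numerator and denominator separately.
  f(x) = 4·x^3 + x^2   ⇒   f'(x) = 12·x^2 + 2·x
  g(x) = 4·x^2   ⇒   g'(x) = 8·x
  lim(x→∞) f'(x)/g'(x) = lim(x→∞) (12·x^2 + 2·x)/(8·x)
  = ∞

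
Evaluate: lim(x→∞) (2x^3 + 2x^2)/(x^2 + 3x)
This is an ∞/∞ indeterminate form.

Apply L'Hôpital's rule: differentiate numerator and denominator separately.
  f(x) = 2·x^3 + 2·x^2   ⇒   f'(x) = 6·x^2 + 4·x
  g(x) = x^2 + 3·x   ⇒   g'(x) = 2·x + 3
  lim(x→∞) f'(x)/g'(x) = lim(x→∞) (6·x^2 + 4·x)/(2·x + 3)
  = ∞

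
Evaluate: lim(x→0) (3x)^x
This is an exponential indeterminate form.

For exponential indeterminate forms, take the natural log:
  Let L = lim(x→0) (3x)^x
  Then ln(L) = lim(x→0) [exponent × ln(base)]
  Evaluate using L'Hôpital or standard limits, then exponentiate.
  L = 1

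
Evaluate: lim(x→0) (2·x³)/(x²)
This is a 0/0 indeterminate form.

Apply L'Hôpital's rule: differentiate numerator and denominator separately.
  f(x) = 2·x^3   ⇒   f'(x) = 6·x^2
  g(x) = x^2   ⇒   g'(x) = 2·x
  lim(x→0) f'(x)/g'(x) = lim(x→0) (6·x^2)/(2·x)
  = 0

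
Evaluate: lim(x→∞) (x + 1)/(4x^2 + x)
This is an ∞/∞ indeterminate form.

Apply L'Hôpital's rule: differentiate numerator and denominator separately.
  f(x) = x + 1   ⇒   f'(x) = 1
  g(x) = 4·x^2 + x   ⇒   g'(x) = 8·x + 1
  lim(x→∞) f'(x)/g'(x) = lim(x→∞) (1)/(8·x + 1)
  = 0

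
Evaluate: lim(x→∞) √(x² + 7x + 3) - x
This is an ∞-∞ indeterminate form.

Combine fractions or rationalize to convert ∞-∞ to 0/0 form:
  lim(x→∞) √(x² + 7x + 3) - x = 7/2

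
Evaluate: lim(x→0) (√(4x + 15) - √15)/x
This is a standard limit.

Factor or rationalize the expression:
  lim(x→0) (√(4x + 15) - √15)/x = 2·sqrt(15)/15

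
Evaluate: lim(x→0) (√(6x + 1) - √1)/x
This is a standard limit.

Factor or rationalize the expression:
  lim(x→0) (√(6x + 1) - √1)/x = 3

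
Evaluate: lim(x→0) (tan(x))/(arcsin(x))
This is a 0/0 indeterminate form.

Apply L'Hôpital's rule: differentiate numerator and denominator separately.
  f(x) = tan(x)   ⇒   f'(x) = tan(x)^2 + 1
  g(x) = asin(x)   ⇒   g'(x) = 1/sqrt(1 - x^2)
  lim(x→0) f'(x)/g'(x) = lim(x→0) (tan(x)^2 + 1)/(1/sqrt(1 - x^2))
  = 1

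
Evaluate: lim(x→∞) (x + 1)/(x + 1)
This is an ∞/∞ indeterminate form.

Apply L'Hôpital's rule: differentiate numerator and denominator separately.
  f(x) = x + 1   ⇒   f'(x) = 1
  g(x) = x + 1   ⇒   g'(x) = 1
  lim(x→∞) f'(x)/g'(x) = lim(x→∞) (1)/(1)
  = 1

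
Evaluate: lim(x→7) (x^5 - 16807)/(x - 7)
This is a standard limit.

Factor or rationalize the expression:
  lim(x→7) (x^5 - 16807)/(x - 7) = 12005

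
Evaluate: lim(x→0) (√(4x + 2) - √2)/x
This is a standard limit.

Factor or rationalize the expression:
  lim(x→0) (√(4x + 2) - √2)/x = sqrt(2)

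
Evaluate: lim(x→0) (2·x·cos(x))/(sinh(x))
This is a 0/0 indeterminate form.

Apply L'Hôpital's rule: differentiate numerator and denominator separately.
  f(x) = 2·x·cos(x)   ⇒   f'(x) = -2·x·sin(x) + 2·cos(x)
  g(x) = sinh(x)   ⇒   g'(x) = cosh(x)
  lim(x→0) f'(x)/g'(x) = lim(x→0) (-2·x·sin(x) + 2·cos(x))/(cosh(x))
  = 2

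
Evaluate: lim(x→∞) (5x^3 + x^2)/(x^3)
This is an ∞/∞ indeterminate form.

Apply L'Hôpital's rule: differentiate numerator and denominator separately.
  f(x) = 5·x^3 + x^2   ⇒   f'(x) = 15·x^2 + 2·x
  g(x) = x^3   ⇒   g'(x) = 3·x^2
  lim(x→∞) f'(x)/g'(x) = lim(x→∞) (15·x^2 + 2·x)/(3·x^2)
  = 5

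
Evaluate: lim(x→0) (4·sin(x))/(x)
This is a 0/0 indeterminate form.

Apply L'Hôpital's rule: differentiate numerator and denominator separately.
  f(x) = 4·sin(x)   ⇒   f'(x) = 4·cos(x)
  g(x) = x   ⇒   g'(x) = 1
  lim(x→0) f'(x)/g'(x) = lim(x→0) (4·cos(x))/(1)
  = 4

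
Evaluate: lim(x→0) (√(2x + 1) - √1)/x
This is a standard limit.

Factor or rationalize the expression:
  lim(x→0) (√(2x + 1) - √1)/x = 1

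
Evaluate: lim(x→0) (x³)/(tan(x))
This is a 0/0 indeterminate form.

Apply L'Hôpital's rule: differentiate numerator and denominator separately.
  f(x) = x^3   ⇒   f'(x) = 3·x^2
  g(x) = tan(x)   ⇒   g'(x) = tan(x)^2 + 1
  lim(x→0) f'(x)/g'(x) = lim(x→0) (3·x^2)/(tan(x)^2 + 1)
  = 0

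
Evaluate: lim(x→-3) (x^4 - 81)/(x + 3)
This is a standard limit.

Factor or rationalize the expression:
  lim(x→-3) (x^4 - 81)/(x + 3) = -108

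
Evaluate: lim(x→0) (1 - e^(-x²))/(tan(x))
This is a 0/0 indeterminate form.

Apply L'Hôpital's rule: differentiate numerator and denominator separately.
  f(x) = 1 - e^(-x^2)   ⇒   f'(x) = 2·x·e^(-x^2)
  g(x) = tan(x)   ⇒   g'(x) = tan(x)^2 + 1
  lim(x→0) f'(x)/g'(x) = lim(x→0) (2·x·e^(-x^2))/(tan(x)^2 + 1)
  = 0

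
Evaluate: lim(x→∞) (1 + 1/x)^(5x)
This is an exponential indeterminate form.

For exponential indeterminate forms, take the natural log:
  Let L = lim(x→∞) (1 + 1/x)^(5x)
  Then ln(L) = lim(x→∞) [exponent × ln(base)]
  Evaluate using L'Hôpital or standard limits, then exponentiate.
  L = e^(5)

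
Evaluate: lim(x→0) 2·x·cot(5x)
This is a 0·∞ indeterminate form.

Rewrite 0·∞ as a quotient (0/0 or ∞/∞ form), then apply L'Hôpital's rule:
  lim(x→0) 2·x·cot(5x) = 2/5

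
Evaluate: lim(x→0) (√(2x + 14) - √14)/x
This is a standard limit.

Factor or rationalize the expression:
  lim(x→0) (√(2x + 14) - √14)/x = sqrt(14)/14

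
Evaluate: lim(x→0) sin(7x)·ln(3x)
This is a 0·∞ indeterminate form.

Rewrite 0·∞ as a quotient (0/0 or ∞/∞ form), then apply L'Hôpital's rule:
  lim(x→0) sin(7x)·ln(3x) = 0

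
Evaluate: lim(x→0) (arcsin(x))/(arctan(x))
This is a 0/0 indeterminate form.

Apply L'Hôpital's rule: differentiate numerator and denominator separately.
  f(x) = asin(x)   ⇒   f'(x) = 1/sqrt(1 - x^2)
  g(x) = atan(x)   ⇒   g'(x) = 1/(x^2 + 1)
  lim(x→0) f'(x)/g'(x) = lim(x→0) (1/sqrt(1 - x^2))/(1/(x^2 + 1))
  = 1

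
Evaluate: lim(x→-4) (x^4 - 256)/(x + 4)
This is a standard limit.

Factor or rationalize the expression:
  lim(x→-4) (x^4 - 256)/(x + 4) = -256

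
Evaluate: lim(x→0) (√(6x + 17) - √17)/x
This is a standard limit.

Factor or rationalize the expression:
  lim(x→0) (√(6x + 17) - √17)/x = 3·sqrt(17)/17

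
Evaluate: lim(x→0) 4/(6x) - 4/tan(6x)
This is an ∞-∞ indeterminate form.

Combine fractions or rationalize to convert ∞-∞ to 0/0 form:
  lim(x→0) 4/(6x) - 4/tan(6x) = 0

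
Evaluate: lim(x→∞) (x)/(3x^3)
This is an ∞/∞ indeterminate form.

Apply L'Hôpital's rule: differentiate numerator and denominator separately.
  f(x) = x   ⇒   f'(x) = 1
  g(x) = 3·x^3   ⇒   g'(x) = 9·x^2
  lim(x→∞) f'(x)/g'(x) = lim(x→∞) (1)/(9·x^2)
  = 0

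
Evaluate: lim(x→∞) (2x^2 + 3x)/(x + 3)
This is an ∞/∞ indeterminate form.

Apply L'Hôpital's rule: differentiate numerator and denominator separately.
  f(x) = 2·x^2 + 3·x   ⇒   f'(x) = 4·x + 3
  g(x) = x + 3   ⇒   g'(x) = 1
  lim(x→∞) f'(x)/g'(x) = lim(x→∞) (4·x + 3)/(1)
  = ∞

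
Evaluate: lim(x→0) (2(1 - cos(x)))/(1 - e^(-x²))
This is a 0/0 indeterminate form.

Apply L'Hôpital's rule: differentiate numerator and denominator separately.
  f(x) = 2 - 2·cos(x)   ⇒   f'(x) = 2·sin(x)
  g(x) = 1 - e^(-x^2)   ⇒   g'(x) = 2·x·e^(-x^2)
  lim(x→0) f'(x)/g'(x) = lim(x→0) (2·sin(x))/(2·x·e^(-x^2))
  = 1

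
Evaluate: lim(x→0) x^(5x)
This is an exponential indeterminate form.

For exponential indeterminate forms, take the natural log:
  Let L = lim(x→0) x^(5x)
  Then ln(L) = lim(x→0) [exponent × ln(base)]
  Evaluate using L'Hôpital or standard limits, then exponentiate.
  L = 1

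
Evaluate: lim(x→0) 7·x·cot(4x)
This is a 0·∞ indeterminate form.

Rewrite 0·∞ as a quotient (0/0 or ∞/∞ form), then apply L'Hôpital's rule:
  lim(x→0) 7·x·cot(4x) = 7/4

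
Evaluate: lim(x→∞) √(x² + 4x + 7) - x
This is an ∞-∞ indeterminate form.

Combine fractions or rationalize to convert ∞-∞ to 0/0 form:
  lim(x→∞) √(x² + 4x + 7) - x = 2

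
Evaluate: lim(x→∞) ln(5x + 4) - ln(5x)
This is an ∞-∞ indeterminate form.

Combine fractions or rationalize to convert ∞-∞ to 0/0 form:
  lim(x→∞) ln(5x + 4) - ln(5x) = 0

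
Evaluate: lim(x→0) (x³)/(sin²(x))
This is a 0/0 indeterminate form.

Apply L'Hôpital's rule: differentiate numerator and denominator separately.
  f(x) = x^3   ⇒   f'(x) = 3·x^2
  g(x) = sin(x)^2   ⇒   g'(x) = 2·sin(x)·cos(x)
  lim(x→0) f'(x)/g'(x) = lim(x→0) (3·x^2)/(2·sin(x)·cos(x))
  = 0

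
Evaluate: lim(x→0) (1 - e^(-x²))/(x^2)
This is a 0/0 indeterminate form.

Apply L'Hôpital's rule: differentiate numerator and denominator separately.
  f(x) = 1 - e^(-x^2)   ⇒   f'(x) = 2·x·e^(-x^2)
  g(x) = x^2   ⇒   g'(x) = 2·x
  lim(x→0) f'(x)/g'(x) = lim(x→0) (2·x·e^(-x^2))/(2·x)
  = 1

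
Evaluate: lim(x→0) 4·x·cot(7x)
This is a 0·∞ indeterminate form.

Rewrite 0·∞ as a quotient (0/0 or ∞/∞ form), then apply L'Hôpital's rule:
  lim(x→0) 4·x·cot(7x) = 4/7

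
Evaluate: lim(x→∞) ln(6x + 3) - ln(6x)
This is an ∞-∞ indeterminate form.

Combine fractions or rationalize to convert ∞-∞ to 0/0 form:
  lim(x→∞) ln(6x + 3) - ln(6x) = 0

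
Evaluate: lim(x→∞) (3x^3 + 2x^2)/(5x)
This is an ∞/∞ indeterminate form.

Apply L'Hôpital's rule: differentiate numerator and denominator separately.
  f(x) = 3·x^3 + 2·x^2   ⇒   f'(x) = 9·x^2 + 4·x
  g(x) = 5·x   ⇒   g'(x) = 5
  lim(x→∞) f'(x)/g'(x) = lim(x→∞) (9·x^2 + 4·x)/(5)
  = ∞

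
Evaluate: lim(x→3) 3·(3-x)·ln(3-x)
This is a 0·∞ indeterminate form.

Rewrite 0·∞ as a quotient (0/0 or ∞/∞ form), then apply L'Hôpital's rule:
  lim(x→3) 3·(3-x)·ln(3-x) = 0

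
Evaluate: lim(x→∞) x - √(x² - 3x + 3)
This is an ∞-∞ indeterminate form.

Combine fractions or rationalize to convert ∞-∞ to 0/0 form:
  lim(x→∞) x - √(x² - 3x + 3) = 3/2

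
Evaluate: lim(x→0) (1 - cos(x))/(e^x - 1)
This is a 0/0 indeterminate form.

Apply L'Hôpital's rule: differentiate numerator and denominator separately.
  f(x) = 1 - cos(x)   ⇒   f'(x) = sin(x)
  g(x) = e^(x) - 1   ⇒   g'(x) = e^(x)
  lim(x→0) f'(x)/g'(x) = lim(x→0) (sin(x))/(e^(x))
  = 0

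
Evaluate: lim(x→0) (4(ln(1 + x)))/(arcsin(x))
This is a 0/0 indeterminate form.

Apply L'Hôpital's rule: differentiate numerator and denominator separately.
  f(x) = 4·ln(x + 1)   ⇒   f'(x) = 4/(x + 1)
  g(x) = asin(x)   ⇒   g'(x) = 1/sqrt(1 - x^2)
  lim(x→0) f'(x)/g'(x) = lim(x→0) (4/(x + 1))/(1/sqrt(1 - x^2))
  = 4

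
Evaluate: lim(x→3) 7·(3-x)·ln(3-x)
This is a 0·∞ indeterminate form.

Rewrite 0·∞ as a quotient (0/0 or ∞/∞ form), then apply L'Hôpital's rule:
  lim(x→3) 7·(3-x)·ln(3-x) = 0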